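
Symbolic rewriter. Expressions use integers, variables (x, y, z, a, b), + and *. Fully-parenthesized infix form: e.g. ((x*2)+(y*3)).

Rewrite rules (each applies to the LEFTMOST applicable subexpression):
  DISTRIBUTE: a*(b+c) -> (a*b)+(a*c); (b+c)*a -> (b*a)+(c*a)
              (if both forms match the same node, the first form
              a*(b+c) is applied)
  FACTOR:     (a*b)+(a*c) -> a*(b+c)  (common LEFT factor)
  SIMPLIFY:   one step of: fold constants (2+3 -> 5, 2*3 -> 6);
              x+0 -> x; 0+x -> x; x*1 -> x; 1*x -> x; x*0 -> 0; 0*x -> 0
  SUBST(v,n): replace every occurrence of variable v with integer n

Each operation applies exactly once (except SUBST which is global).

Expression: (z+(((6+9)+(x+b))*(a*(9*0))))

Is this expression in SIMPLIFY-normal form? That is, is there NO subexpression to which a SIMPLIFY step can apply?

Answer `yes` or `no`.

Answer: no

Derivation:
Expression: (z+(((6+9)+(x+b))*(a*(9*0))))
Scanning for simplifiable subexpressions (pre-order)...
  at root: (z+(((6+9)+(x+b))*(a*(9*0)))) (not simplifiable)
  at R: (((6+9)+(x+b))*(a*(9*0))) (not simplifiable)
  at RL: ((6+9)+(x+b)) (not simplifiable)
  at RLL: (6+9) (SIMPLIFIABLE)
  at RLR: (x+b) (not simplifiable)
  at RR: (a*(9*0)) (not simplifiable)
  at RRR: (9*0) (SIMPLIFIABLE)
Found simplifiable subexpr at path RLL: (6+9)
One SIMPLIFY step would give: (z+((15+(x+b))*(a*(9*0))))
-> NOT in normal form.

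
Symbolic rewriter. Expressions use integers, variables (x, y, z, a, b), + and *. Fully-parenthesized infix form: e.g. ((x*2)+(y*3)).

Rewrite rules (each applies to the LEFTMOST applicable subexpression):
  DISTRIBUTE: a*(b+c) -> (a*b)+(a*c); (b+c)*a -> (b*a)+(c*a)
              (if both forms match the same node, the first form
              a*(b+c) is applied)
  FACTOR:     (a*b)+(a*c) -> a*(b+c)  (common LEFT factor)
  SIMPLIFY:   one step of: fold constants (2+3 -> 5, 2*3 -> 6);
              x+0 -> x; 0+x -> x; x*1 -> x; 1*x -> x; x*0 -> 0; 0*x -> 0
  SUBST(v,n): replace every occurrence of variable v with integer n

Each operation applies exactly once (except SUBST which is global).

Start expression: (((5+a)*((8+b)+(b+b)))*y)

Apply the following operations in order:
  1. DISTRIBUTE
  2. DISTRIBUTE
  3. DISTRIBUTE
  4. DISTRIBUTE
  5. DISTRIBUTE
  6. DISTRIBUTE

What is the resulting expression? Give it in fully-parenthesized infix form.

Start: (((5+a)*((8+b)+(b+b)))*y)
Apply DISTRIBUTE at L (target: ((5+a)*((8+b)+(b+b)))): (((5+a)*((8+b)+(b+b)))*y) -> ((((5+a)*(8+b))+((5+a)*(b+b)))*y)
Apply DISTRIBUTE at root (target: ((((5+a)*(8+b))+((5+a)*(b+b)))*y)): ((((5+a)*(8+b))+((5+a)*(b+b)))*y) -> ((((5+a)*(8+b))*y)+(((5+a)*(b+b))*y))
Apply DISTRIBUTE at LL (target: ((5+a)*(8+b))): ((((5+a)*(8+b))*y)+(((5+a)*(b+b))*y)) -> (((((5+a)*8)+((5+a)*b))*y)+(((5+a)*(b+b))*y))
Apply DISTRIBUTE at L (target: ((((5+a)*8)+((5+a)*b))*y)): (((((5+a)*8)+((5+a)*b))*y)+(((5+a)*(b+b))*y)) -> (((((5+a)*8)*y)+(((5+a)*b)*y))+(((5+a)*(b+b))*y))
Apply DISTRIBUTE at LLL (target: ((5+a)*8)): (((((5+a)*8)*y)+(((5+a)*b)*y))+(((5+a)*(b+b))*y)) -> (((((5*8)+(a*8))*y)+(((5+a)*b)*y))+(((5+a)*(b+b))*y))
Apply DISTRIBUTE at LL (target: (((5*8)+(a*8))*y)): (((((5*8)+(a*8))*y)+(((5+a)*b)*y))+(((5+a)*(b+b))*y)) -> (((((5*8)*y)+((a*8)*y))+(((5+a)*b)*y))+(((5+a)*(b+b))*y))

Answer: (((((5*8)*y)+((a*8)*y))+(((5+a)*b)*y))+(((5+a)*(b+b))*y))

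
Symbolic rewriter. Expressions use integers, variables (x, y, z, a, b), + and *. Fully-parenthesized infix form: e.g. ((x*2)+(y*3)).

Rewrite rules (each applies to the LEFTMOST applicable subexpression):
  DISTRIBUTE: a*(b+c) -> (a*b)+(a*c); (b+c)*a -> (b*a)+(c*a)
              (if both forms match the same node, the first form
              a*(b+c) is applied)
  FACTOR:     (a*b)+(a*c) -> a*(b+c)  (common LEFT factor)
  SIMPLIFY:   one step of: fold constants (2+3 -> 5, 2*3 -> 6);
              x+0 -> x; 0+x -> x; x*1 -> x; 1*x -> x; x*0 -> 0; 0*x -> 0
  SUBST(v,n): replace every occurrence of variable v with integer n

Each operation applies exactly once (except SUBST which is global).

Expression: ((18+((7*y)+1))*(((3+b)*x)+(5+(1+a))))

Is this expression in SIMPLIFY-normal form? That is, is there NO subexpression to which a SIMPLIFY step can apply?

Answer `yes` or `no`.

Answer: yes

Derivation:
Expression: ((18+((7*y)+1))*(((3+b)*x)+(5+(1+a))))
Scanning for simplifiable subexpressions (pre-order)...
  at root: ((18+((7*y)+1))*(((3+b)*x)+(5+(1+a)))) (not simplifiable)
  at L: (18+((7*y)+1)) (not simplifiable)
  at LR: ((7*y)+1) (not simplifiable)
  at LRL: (7*y) (not simplifiable)
  at R: (((3+b)*x)+(5+(1+a))) (not simplifiable)
  at RL: ((3+b)*x) (not simplifiable)
  at RLL: (3+b) (not simplifiable)
  at RR: (5+(1+a)) (not simplifiable)
  at RRR: (1+a) (not simplifiable)
Result: no simplifiable subexpression found -> normal form.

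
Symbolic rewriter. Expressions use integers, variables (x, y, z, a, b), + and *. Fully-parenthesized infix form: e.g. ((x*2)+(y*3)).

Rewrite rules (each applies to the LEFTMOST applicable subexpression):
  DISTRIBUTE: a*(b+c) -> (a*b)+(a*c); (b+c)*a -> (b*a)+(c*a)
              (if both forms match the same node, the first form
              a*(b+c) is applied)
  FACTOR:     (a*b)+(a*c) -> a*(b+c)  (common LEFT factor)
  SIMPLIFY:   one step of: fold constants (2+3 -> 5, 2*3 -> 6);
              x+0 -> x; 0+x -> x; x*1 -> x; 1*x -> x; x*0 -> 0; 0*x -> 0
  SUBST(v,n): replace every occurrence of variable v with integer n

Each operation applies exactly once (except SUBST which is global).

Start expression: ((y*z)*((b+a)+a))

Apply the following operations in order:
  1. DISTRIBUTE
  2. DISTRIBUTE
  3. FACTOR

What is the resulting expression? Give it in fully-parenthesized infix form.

Start: ((y*z)*((b+a)+a))
Apply DISTRIBUTE at root (target: ((y*z)*((b+a)+a))): ((y*z)*((b+a)+a)) -> (((y*z)*(b+a))+((y*z)*a))
Apply DISTRIBUTE at L (target: ((y*z)*(b+a))): (((y*z)*(b+a))+((y*z)*a)) -> ((((y*z)*b)+((y*z)*a))+((y*z)*a))
Apply FACTOR at L (target: (((y*z)*b)+((y*z)*a))): ((((y*z)*b)+((y*z)*a))+((y*z)*a)) -> (((y*z)*(b+a))+((y*z)*a))

Answer: (((y*z)*(b+a))+((y*z)*a))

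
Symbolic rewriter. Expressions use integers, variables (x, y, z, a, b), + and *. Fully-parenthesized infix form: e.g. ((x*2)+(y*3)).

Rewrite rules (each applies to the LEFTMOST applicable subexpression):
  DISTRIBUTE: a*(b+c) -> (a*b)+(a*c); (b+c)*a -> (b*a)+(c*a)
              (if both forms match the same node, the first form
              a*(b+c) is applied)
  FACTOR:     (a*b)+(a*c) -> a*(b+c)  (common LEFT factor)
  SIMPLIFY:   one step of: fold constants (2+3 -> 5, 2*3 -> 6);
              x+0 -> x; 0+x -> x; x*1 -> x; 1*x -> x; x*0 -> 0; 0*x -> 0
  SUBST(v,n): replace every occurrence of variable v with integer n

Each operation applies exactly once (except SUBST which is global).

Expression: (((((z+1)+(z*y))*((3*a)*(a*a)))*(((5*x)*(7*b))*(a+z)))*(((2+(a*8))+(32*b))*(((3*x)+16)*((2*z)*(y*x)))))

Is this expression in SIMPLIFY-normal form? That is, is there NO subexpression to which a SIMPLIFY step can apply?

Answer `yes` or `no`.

Expression: (((((z+1)+(z*y))*((3*a)*(a*a)))*(((5*x)*(7*b))*(a+z)))*(((2+(a*8))+(32*b))*(((3*x)+16)*((2*z)*(y*x)))))
Scanning for simplifiable subexpressions (pre-order)...
  at root: (((((z+1)+(z*y))*((3*a)*(a*a)))*(((5*x)*(7*b))*(a+z)))*(((2+(a*8))+(32*b))*(((3*x)+16)*((2*z)*(y*x))))) (not simplifiable)
  at L: ((((z+1)+(z*y))*((3*a)*(a*a)))*(((5*x)*(7*b))*(a+z))) (not simplifiable)
  at LL: (((z+1)+(z*y))*((3*a)*(a*a))) (not simplifiable)
  at LLL: ((z+1)+(z*y)) (not simplifiable)
  at LLLL: (z+1) (not simplifiable)
  at LLLR: (z*y) (not simplifiable)
  at LLR: ((3*a)*(a*a)) (not simplifiable)
  at LLRL: (3*a) (not simplifiable)
  at LLRR: (a*a) (not simplifiable)
  at LR: (((5*x)*(7*b))*(a+z)) (not simplifiable)
  at LRL: ((5*x)*(7*b)) (not simplifiable)
  at LRLL: (5*x) (not simplifiable)
  at LRLR: (7*b) (not simplifiable)
  at LRR: (a+z) (not simplifiable)
  at R: (((2+(a*8))+(32*b))*(((3*x)+16)*((2*z)*(y*x)))) (not simplifiable)
  at RL: ((2+(a*8))+(32*b)) (not simplifiable)
  at RLL: (2+(a*8)) (not simplifiable)
  at RLLR: (a*8) (not simplifiable)
  at RLR: (32*b) (not simplifiable)
  at RR: (((3*x)+16)*((2*z)*(y*x))) (not simplifiable)
  at RRL: ((3*x)+16) (not simplifiable)
  at RRLL: (3*x) (not simplifiable)
  at RRR: ((2*z)*(y*x)) (not simplifiable)
  at RRRL: (2*z) (not simplifiable)
  at RRRR: (y*x) (not simplifiable)
Result: no simplifiable subexpression found -> normal form.

Answer: yes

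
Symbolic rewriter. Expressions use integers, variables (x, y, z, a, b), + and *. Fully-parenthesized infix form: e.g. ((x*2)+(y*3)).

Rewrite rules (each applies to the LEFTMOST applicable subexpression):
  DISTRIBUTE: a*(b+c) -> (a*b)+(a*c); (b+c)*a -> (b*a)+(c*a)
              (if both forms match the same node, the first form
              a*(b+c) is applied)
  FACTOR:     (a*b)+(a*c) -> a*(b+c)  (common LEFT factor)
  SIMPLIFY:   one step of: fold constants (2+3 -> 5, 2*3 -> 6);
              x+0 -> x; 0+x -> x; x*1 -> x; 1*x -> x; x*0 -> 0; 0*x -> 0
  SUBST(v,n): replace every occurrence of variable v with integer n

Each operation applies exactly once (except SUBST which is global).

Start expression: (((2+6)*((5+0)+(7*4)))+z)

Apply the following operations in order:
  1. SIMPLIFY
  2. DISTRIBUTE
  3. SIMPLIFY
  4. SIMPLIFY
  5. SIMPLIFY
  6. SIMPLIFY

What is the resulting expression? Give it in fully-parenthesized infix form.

Start: (((2+6)*((5+0)+(7*4)))+z)
Apply SIMPLIFY at LL (target: (2+6)): (((2+6)*((5+0)+(7*4)))+z) -> ((8*((5+0)+(7*4)))+z)
Apply DISTRIBUTE at L (target: (8*((5+0)+(7*4)))): ((8*((5+0)+(7*4)))+z) -> (((8*(5+0))+(8*(7*4)))+z)
Apply SIMPLIFY at LLR (target: (5+0)): (((8*(5+0))+(8*(7*4)))+z) -> (((8*5)+(8*(7*4)))+z)
Apply SIMPLIFY at LL (target: (8*5)): (((8*5)+(8*(7*4)))+z) -> ((40+(8*(7*4)))+z)
Apply SIMPLIFY at LRR (target: (7*4)): ((40+(8*(7*4)))+z) -> ((40+(8*28))+z)
Apply SIMPLIFY at LR (target: (8*28)): ((40+(8*28))+z) -> ((40+224)+z)

Answer: ((40+224)+z)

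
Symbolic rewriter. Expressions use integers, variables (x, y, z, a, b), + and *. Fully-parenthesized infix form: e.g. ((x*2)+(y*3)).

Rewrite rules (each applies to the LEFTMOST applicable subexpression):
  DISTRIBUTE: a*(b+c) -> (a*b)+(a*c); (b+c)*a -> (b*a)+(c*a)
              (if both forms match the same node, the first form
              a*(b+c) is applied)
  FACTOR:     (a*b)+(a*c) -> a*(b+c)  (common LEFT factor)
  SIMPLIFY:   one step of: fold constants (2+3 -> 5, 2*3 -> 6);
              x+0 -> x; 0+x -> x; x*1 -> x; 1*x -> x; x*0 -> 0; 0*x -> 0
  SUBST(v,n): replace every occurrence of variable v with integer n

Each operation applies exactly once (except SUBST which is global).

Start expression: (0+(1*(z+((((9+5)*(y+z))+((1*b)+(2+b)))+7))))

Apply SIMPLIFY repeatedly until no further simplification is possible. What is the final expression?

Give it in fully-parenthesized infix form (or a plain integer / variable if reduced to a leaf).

Start: (0+(1*(z+((((9+5)*(y+z))+((1*b)+(2+b)))+7))))
Step 1: at root: (0+(1*(z+((((9+5)*(y+z))+((1*b)+(2+b)))+7)))) -> (1*(z+((((9+5)*(y+z))+((1*b)+(2+b)))+7))); overall: (0+(1*(z+((((9+5)*(y+z))+((1*b)+(2+b)))+7)))) -> (1*(z+((((9+5)*(y+z))+((1*b)+(2+b)))+7)))
Step 2: at root: (1*(z+((((9+5)*(y+z))+((1*b)+(2+b)))+7))) -> (z+((((9+5)*(y+z))+((1*b)+(2+b)))+7)); overall: (1*(z+((((9+5)*(y+z))+((1*b)+(2+b)))+7))) -> (z+((((9+5)*(y+z))+((1*b)+(2+b)))+7))
Step 3: at RLLL: (9+5) -> 14; overall: (z+((((9+5)*(y+z))+((1*b)+(2+b)))+7)) -> (z+(((14*(y+z))+((1*b)+(2+b)))+7))
Step 4: at RLRL: (1*b) -> b; overall: (z+(((14*(y+z))+((1*b)+(2+b)))+7)) -> (z+(((14*(y+z))+(b+(2+b)))+7))
Fixed point: (z+(((14*(y+z))+(b+(2+b)))+7))

Answer: (z+(((14*(y+z))+(b+(2+b)))+7))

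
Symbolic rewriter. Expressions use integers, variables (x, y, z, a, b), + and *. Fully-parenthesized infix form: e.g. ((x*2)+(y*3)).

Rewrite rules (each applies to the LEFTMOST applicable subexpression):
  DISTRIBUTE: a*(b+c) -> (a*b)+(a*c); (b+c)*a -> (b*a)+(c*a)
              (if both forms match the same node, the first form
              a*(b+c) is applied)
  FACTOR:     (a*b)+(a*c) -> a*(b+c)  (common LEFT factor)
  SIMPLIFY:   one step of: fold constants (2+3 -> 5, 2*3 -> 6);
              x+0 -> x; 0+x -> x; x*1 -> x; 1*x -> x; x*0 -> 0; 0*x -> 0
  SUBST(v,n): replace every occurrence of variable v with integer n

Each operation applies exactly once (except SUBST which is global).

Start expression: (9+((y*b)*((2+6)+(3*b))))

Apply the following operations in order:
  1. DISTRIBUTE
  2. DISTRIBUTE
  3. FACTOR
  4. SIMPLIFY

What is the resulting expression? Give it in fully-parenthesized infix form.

Start: (9+((y*b)*((2+6)+(3*b))))
Apply DISTRIBUTE at R (target: ((y*b)*((2+6)+(3*b)))): (9+((y*b)*((2+6)+(3*b)))) -> (9+(((y*b)*(2+6))+((y*b)*(3*b))))
Apply DISTRIBUTE at RL (target: ((y*b)*(2+6))): (9+(((y*b)*(2+6))+((y*b)*(3*b)))) -> (9+((((y*b)*2)+((y*b)*6))+((y*b)*(3*b))))
Apply FACTOR at RL (target: (((y*b)*2)+((y*b)*6))): (9+((((y*b)*2)+((y*b)*6))+((y*b)*(3*b)))) -> (9+(((y*b)*(2+6))+((y*b)*(3*b))))
Apply SIMPLIFY at RLR (target: (2+6)): (9+(((y*b)*(2+6))+((y*b)*(3*b)))) -> (9+(((y*b)*8)+((y*b)*(3*b))))

Answer: (9+(((y*b)*8)+((y*b)*(3*b))))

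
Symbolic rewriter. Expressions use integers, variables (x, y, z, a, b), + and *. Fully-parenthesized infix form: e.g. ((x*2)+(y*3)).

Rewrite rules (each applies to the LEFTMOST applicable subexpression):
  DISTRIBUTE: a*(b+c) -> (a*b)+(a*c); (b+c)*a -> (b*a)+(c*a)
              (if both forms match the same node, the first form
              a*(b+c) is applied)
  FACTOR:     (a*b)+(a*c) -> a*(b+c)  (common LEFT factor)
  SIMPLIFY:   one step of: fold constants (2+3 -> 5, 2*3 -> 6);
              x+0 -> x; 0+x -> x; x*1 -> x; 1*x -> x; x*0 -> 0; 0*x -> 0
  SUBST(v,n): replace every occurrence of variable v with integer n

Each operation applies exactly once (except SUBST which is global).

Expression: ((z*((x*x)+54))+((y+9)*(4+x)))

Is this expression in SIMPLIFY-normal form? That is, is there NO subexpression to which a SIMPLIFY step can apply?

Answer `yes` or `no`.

Expression: ((z*((x*x)+54))+((y+9)*(4+x)))
Scanning for simplifiable subexpressions (pre-order)...
  at root: ((z*((x*x)+54))+((y+9)*(4+x))) (not simplifiable)
  at L: (z*((x*x)+54)) (not simplifiable)
  at LR: ((x*x)+54) (not simplifiable)
  at LRL: (x*x) (not simplifiable)
  at R: ((y+9)*(4+x)) (not simplifiable)
  at RL: (y+9) (not simplifiable)
  at RR: (4+x) (not simplifiable)
Result: no simplifiable subexpression found -> normal form.

Answer: yes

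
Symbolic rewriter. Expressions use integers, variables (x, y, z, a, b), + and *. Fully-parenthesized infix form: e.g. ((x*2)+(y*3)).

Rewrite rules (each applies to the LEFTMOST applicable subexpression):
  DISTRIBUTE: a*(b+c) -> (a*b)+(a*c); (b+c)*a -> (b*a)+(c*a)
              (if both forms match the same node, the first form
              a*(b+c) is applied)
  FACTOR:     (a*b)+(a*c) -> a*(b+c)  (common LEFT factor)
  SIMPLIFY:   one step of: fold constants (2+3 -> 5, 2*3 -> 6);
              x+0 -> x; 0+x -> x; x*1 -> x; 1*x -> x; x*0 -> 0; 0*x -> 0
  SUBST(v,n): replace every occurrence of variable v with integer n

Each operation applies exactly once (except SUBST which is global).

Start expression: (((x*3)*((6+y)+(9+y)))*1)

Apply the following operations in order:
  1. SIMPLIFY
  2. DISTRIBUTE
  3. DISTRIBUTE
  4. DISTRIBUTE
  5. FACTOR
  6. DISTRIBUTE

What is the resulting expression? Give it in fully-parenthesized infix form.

Answer: ((((x*3)*6)+((x*3)*y))+(((x*3)*9)+((x*3)*y)))

Derivation:
Start: (((x*3)*((6+y)+(9+y)))*1)
Apply SIMPLIFY at root (target: (((x*3)*((6+y)+(9+y)))*1)): (((x*3)*((6+y)+(9+y)))*1) -> ((x*3)*((6+y)+(9+y)))
Apply DISTRIBUTE at root (target: ((x*3)*((6+y)+(9+y)))): ((x*3)*((6+y)+(9+y))) -> (((x*3)*(6+y))+((x*3)*(9+y)))
Apply DISTRIBUTE at L (target: ((x*3)*(6+y))): (((x*3)*(6+y))+((x*3)*(9+y))) -> ((((x*3)*6)+((x*3)*y))+((x*3)*(9+y)))
Apply DISTRIBUTE at R (target: ((x*3)*(9+y))): ((((x*3)*6)+((x*3)*y))+((x*3)*(9+y))) -> ((((x*3)*6)+((x*3)*y))+(((x*3)*9)+((x*3)*y)))
Apply FACTOR at L (target: (((x*3)*6)+((x*3)*y))): ((((x*3)*6)+((x*3)*y))+(((x*3)*9)+((x*3)*y))) -> (((x*3)*(6+y))+(((x*3)*9)+((x*3)*y)))
Apply DISTRIBUTE at L (target: ((x*3)*(6+y))): (((x*3)*(6+y))+(((x*3)*9)+((x*3)*y))) -> ((((x*3)*6)+((x*3)*y))+(((x*3)*9)+((x*3)*y)))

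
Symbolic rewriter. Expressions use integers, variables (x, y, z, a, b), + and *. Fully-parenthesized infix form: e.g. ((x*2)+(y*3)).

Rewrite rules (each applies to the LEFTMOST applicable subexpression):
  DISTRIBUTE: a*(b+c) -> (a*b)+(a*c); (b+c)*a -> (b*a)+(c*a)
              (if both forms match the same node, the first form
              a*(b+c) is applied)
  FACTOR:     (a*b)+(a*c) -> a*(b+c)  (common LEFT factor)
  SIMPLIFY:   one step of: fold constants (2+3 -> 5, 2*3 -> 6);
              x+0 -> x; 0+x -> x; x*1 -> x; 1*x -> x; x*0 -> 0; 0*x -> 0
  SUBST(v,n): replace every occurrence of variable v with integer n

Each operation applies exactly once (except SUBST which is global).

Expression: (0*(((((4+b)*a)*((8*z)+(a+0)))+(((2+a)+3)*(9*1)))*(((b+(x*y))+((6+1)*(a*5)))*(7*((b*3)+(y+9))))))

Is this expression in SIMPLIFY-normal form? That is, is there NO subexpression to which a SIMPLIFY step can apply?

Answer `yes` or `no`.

Expression: (0*(((((4+b)*a)*((8*z)+(a+0)))+(((2+a)+3)*(9*1)))*(((b+(x*y))+((6+1)*(a*5)))*(7*((b*3)+(y+9))))))
Scanning for simplifiable subexpressions (pre-order)...
  at root: (0*(((((4+b)*a)*((8*z)+(a+0)))+(((2+a)+3)*(9*1)))*(((b+(x*y))+((6+1)*(a*5)))*(7*((b*3)+(y+9)))))) (SIMPLIFIABLE)
  at R: (((((4+b)*a)*((8*z)+(a+0)))+(((2+a)+3)*(9*1)))*(((b+(x*y))+((6+1)*(a*5)))*(7*((b*3)+(y+9))))) (not simplifiable)
  at RL: ((((4+b)*a)*((8*z)+(a+0)))+(((2+a)+3)*(9*1))) (not simplifiable)
  at RLL: (((4+b)*a)*((8*z)+(a+0))) (not simplifiable)
  at RLLL: ((4+b)*a) (not simplifiable)
  at RLLLL: (4+b) (not simplifiable)
  at RLLR: ((8*z)+(a+0)) (not simplifiable)
  at RLLRL: (8*z) (not simplifiable)
  at RLLRR: (a+0) (SIMPLIFIABLE)
  at RLR: (((2+a)+3)*(9*1)) (not simplifiable)
  at RLRL: ((2+a)+3) (not simplifiable)
  at RLRLL: (2+a) (not simplifiable)
  at RLRR: (9*1) (SIMPLIFIABLE)
  at RR: (((b+(x*y))+((6+1)*(a*5)))*(7*((b*3)+(y+9)))) (not simplifiable)
  at RRL: ((b+(x*y))+((6+1)*(a*5))) (not simplifiable)
  at RRLL: (b+(x*y)) (not simplifiable)
  at RRLLR: (x*y) (not simplifiable)
  at RRLR: ((6+1)*(a*5)) (not simplifiable)
  at RRLRL: (6+1) (SIMPLIFIABLE)
  at RRLRR: (a*5) (not simplifiable)
  at RRR: (7*((b*3)+(y+9))) (not simplifiable)
  at RRRR: ((b*3)+(y+9)) (not simplifiable)
  at RRRRL: (b*3) (not simplifiable)
  at RRRRR: (y+9) (not simplifiable)
Found simplifiable subexpr at path root: (0*(((((4+b)*a)*((8*z)+(a+0)))+(((2+a)+3)*(9*1)))*(((b+(x*y))+((6+1)*(a*5)))*(7*((b*3)+(y+9))))))
One SIMPLIFY step would give: 0
-> NOT in normal form.

Answer: no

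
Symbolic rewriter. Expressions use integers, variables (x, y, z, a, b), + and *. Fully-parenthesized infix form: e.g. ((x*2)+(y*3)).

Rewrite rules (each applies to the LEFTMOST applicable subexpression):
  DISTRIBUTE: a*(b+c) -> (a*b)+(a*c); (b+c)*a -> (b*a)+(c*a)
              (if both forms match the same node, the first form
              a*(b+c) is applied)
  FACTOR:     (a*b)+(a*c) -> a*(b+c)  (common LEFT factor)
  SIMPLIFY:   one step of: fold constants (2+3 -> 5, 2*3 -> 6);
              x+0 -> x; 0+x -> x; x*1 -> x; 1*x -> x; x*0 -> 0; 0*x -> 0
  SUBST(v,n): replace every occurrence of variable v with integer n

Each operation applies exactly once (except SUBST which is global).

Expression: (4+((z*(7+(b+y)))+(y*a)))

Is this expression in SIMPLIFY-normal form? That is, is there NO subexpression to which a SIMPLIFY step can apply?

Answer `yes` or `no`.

Answer: yes

Derivation:
Expression: (4+((z*(7+(b+y)))+(y*a)))
Scanning for simplifiable subexpressions (pre-order)...
  at root: (4+((z*(7+(b+y)))+(y*a))) (not simplifiable)
  at R: ((z*(7+(b+y)))+(y*a)) (not simplifiable)
  at RL: (z*(7+(b+y))) (not simplifiable)
  at RLR: (7+(b+y)) (not simplifiable)
  at RLRR: (b+y) (not simplifiable)
  at RR: (y*a) (not simplifiable)
Result: no simplifiable subexpression found -> normal form.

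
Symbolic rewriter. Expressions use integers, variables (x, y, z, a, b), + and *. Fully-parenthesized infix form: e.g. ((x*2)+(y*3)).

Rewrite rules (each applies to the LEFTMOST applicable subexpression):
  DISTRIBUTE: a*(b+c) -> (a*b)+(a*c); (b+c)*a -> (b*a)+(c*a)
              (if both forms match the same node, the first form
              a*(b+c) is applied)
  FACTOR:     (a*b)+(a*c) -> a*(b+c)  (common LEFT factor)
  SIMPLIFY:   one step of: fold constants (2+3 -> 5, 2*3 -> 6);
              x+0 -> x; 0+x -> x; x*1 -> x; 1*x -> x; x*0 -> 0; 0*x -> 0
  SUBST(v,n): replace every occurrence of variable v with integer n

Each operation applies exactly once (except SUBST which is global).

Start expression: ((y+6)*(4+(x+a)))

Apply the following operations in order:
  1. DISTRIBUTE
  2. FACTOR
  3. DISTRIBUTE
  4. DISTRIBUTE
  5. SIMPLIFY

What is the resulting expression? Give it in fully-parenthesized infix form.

Answer: (((y*4)+24)+((y+6)*(x+a)))

Derivation:
Start: ((y+6)*(4+(x+a)))
Apply DISTRIBUTE at root (target: ((y+6)*(4+(x+a)))): ((y+6)*(4+(x+a))) -> (((y+6)*4)+((y+6)*(x+a)))
Apply FACTOR at root (target: (((y+6)*4)+((y+6)*(x+a)))): (((y+6)*4)+((y+6)*(x+a))) -> ((y+6)*(4+(x+a)))
Apply DISTRIBUTE at root (target: ((y+6)*(4+(x+a)))): ((y+6)*(4+(x+a))) -> (((y+6)*4)+((y+6)*(x+a)))
Apply DISTRIBUTE at L (target: ((y+6)*4)): (((y+6)*4)+((y+6)*(x+a))) -> (((y*4)+(6*4))+((y+6)*(x+a)))
Apply SIMPLIFY at LR (target: (6*4)): (((y*4)+(6*4))+((y+6)*(x+a))) -> (((y*4)+24)+((y+6)*(x+a)))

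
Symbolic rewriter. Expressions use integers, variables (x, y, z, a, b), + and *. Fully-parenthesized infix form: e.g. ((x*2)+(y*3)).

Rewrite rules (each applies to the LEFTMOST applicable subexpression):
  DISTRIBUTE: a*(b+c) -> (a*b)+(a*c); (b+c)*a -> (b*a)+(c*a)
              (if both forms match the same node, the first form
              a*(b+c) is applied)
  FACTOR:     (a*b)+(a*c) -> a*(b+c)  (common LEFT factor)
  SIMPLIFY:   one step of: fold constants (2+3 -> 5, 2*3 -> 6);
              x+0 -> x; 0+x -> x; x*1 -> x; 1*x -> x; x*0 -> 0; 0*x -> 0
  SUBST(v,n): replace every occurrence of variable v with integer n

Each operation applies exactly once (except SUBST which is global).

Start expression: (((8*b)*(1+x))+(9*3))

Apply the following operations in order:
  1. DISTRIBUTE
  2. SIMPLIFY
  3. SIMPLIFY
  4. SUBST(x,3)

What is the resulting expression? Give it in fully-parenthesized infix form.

Answer: (((8*b)+((8*b)*3))+27)

Derivation:
Start: (((8*b)*(1+x))+(9*3))
Apply DISTRIBUTE at L (target: ((8*b)*(1+x))): (((8*b)*(1+x))+(9*3)) -> ((((8*b)*1)+((8*b)*x))+(9*3))
Apply SIMPLIFY at LL (target: ((8*b)*1)): ((((8*b)*1)+((8*b)*x))+(9*3)) -> (((8*b)+((8*b)*x))+(9*3))
Apply SIMPLIFY at R (target: (9*3)): (((8*b)+((8*b)*x))+(9*3)) -> (((8*b)+((8*b)*x))+27)
Apply SUBST(x,3): (((8*b)+((8*b)*x))+27) -> (((8*b)+((8*b)*3))+27)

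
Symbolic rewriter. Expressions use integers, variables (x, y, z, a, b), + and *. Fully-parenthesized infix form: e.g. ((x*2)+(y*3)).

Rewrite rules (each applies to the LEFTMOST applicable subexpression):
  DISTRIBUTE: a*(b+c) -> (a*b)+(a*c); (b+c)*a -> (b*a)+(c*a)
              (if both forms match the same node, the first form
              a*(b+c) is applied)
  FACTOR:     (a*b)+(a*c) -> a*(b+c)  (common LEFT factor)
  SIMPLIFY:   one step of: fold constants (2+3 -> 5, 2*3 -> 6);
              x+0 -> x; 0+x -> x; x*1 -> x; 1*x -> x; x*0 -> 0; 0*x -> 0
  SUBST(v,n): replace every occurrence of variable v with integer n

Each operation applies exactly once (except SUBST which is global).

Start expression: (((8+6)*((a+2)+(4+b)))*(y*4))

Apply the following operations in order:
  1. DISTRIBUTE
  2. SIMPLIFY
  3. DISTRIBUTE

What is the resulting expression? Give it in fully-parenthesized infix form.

Answer: (((14*(a+2))*(y*4))+(((8+6)*(4+b))*(y*4)))

Derivation:
Start: (((8+6)*((a+2)+(4+b)))*(y*4))
Apply DISTRIBUTE at L (target: ((8+6)*((a+2)+(4+b)))): (((8+6)*((a+2)+(4+b)))*(y*4)) -> ((((8+6)*(a+2))+((8+6)*(4+b)))*(y*4))
Apply SIMPLIFY at LLL (target: (8+6)): ((((8+6)*(a+2))+((8+6)*(4+b)))*(y*4)) -> (((14*(a+2))+((8+6)*(4+b)))*(y*4))
Apply DISTRIBUTE at root (target: (((14*(a+2))+((8+6)*(4+b)))*(y*4))): (((14*(a+2))+((8+6)*(4+b)))*(y*4)) -> (((14*(a+2))*(y*4))+(((8+6)*(4+b))*(y*4)))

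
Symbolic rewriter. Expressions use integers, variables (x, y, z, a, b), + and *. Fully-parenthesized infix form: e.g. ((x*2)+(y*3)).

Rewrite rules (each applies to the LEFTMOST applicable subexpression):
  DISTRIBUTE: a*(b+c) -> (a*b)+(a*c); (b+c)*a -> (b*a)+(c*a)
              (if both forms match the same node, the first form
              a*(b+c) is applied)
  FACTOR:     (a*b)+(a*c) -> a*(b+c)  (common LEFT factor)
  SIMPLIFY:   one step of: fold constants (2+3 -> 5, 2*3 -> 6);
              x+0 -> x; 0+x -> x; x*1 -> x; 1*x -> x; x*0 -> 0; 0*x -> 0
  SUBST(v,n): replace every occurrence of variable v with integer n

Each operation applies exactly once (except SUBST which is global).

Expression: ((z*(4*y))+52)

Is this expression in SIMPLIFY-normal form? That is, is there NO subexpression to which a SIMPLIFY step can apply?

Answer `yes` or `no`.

Answer: yes

Derivation:
Expression: ((z*(4*y))+52)
Scanning for simplifiable subexpressions (pre-order)...
  at root: ((z*(4*y))+52) (not simplifiable)
  at L: (z*(4*y)) (not simplifiable)
  at LR: (4*y) (not simplifiable)
Result: no simplifiable subexpression found -> normal form.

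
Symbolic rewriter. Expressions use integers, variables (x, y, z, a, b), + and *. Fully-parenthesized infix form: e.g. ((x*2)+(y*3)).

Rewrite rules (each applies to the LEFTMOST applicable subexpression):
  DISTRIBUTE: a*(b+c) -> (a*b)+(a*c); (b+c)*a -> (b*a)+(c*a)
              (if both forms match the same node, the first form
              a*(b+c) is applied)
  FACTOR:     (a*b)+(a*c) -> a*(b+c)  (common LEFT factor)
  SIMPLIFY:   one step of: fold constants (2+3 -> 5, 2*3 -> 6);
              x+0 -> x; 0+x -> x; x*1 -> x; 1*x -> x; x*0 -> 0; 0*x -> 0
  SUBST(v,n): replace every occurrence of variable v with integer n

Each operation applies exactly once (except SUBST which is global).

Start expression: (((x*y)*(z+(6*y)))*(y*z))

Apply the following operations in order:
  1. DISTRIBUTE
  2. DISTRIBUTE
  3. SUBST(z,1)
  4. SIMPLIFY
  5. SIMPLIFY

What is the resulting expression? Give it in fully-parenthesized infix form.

Answer: (((x*y)*y)+(((x*y)*(6*y))*(y*1)))

Derivation:
Start: (((x*y)*(z+(6*y)))*(y*z))
Apply DISTRIBUTE at L (target: ((x*y)*(z+(6*y)))): (((x*y)*(z+(6*y)))*(y*z)) -> ((((x*y)*z)+((x*y)*(6*y)))*(y*z))
Apply DISTRIBUTE at root (target: ((((x*y)*z)+((x*y)*(6*y)))*(y*z))): ((((x*y)*z)+((x*y)*(6*y)))*(y*z)) -> ((((x*y)*z)*(y*z))+(((x*y)*(6*y))*(y*z)))
Apply SUBST(z,1): ((((x*y)*z)*(y*z))+(((x*y)*(6*y))*(y*z))) -> ((((x*y)*1)*(y*1))+(((x*y)*(6*y))*(y*1)))
Apply SIMPLIFY at LL (target: ((x*y)*1)): ((((x*y)*1)*(y*1))+(((x*y)*(6*y))*(y*1))) -> (((x*y)*(y*1))+(((x*y)*(6*y))*(y*1)))
Apply SIMPLIFY at LR (target: (y*1)): (((x*y)*(y*1))+(((x*y)*(6*y))*(y*1))) -> (((x*y)*y)+(((x*y)*(6*y))*(y*1)))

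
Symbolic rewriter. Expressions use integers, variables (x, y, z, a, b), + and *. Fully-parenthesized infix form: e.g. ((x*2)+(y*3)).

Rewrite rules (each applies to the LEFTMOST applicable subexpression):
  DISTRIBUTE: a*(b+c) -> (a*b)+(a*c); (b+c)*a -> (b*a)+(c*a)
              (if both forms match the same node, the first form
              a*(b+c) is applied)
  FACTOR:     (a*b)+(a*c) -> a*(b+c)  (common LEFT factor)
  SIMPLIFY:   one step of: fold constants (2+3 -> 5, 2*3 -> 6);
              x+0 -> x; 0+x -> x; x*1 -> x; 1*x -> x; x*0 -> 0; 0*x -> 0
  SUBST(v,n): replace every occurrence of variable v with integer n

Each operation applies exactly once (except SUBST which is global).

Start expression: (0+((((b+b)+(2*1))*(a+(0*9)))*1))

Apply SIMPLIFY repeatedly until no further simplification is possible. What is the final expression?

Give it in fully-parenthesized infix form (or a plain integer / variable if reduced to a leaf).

Answer: (((b+b)+2)*a)

Derivation:
Start: (0+((((b+b)+(2*1))*(a+(0*9)))*1))
Step 1: at root: (0+((((b+b)+(2*1))*(a+(0*9)))*1)) -> ((((b+b)+(2*1))*(a+(0*9)))*1); overall: (0+((((b+b)+(2*1))*(a+(0*9)))*1)) -> ((((b+b)+(2*1))*(a+(0*9)))*1)
Step 2: at root: ((((b+b)+(2*1))*(a+(0*9)))*1) -> (((b+b)+(2*1))*(a+(0*9))); overall: ((((b+b)+(2*1))*(a+(0*9)))*1) -> (((b+b)+(2*1))*(a+(0*9)))
Step 3: at LR: (2*1) -> 2; overall: (((b+b)+(2*1))*(a+(0*9))) -> (((b+b)+2)*(a+(0*9)))
Step 4: at RR: (0*9) -> 0; overall: (((b+b)+2)*(a+(0*9))) -> (((b+b)+2)*(a+0))
Step 5: at R: (a+0) -> a; overall: (((b+b)+2)*(a+0)) -> (((b+b)+2)*a)
Fixed point: (((b+b)+2)*a)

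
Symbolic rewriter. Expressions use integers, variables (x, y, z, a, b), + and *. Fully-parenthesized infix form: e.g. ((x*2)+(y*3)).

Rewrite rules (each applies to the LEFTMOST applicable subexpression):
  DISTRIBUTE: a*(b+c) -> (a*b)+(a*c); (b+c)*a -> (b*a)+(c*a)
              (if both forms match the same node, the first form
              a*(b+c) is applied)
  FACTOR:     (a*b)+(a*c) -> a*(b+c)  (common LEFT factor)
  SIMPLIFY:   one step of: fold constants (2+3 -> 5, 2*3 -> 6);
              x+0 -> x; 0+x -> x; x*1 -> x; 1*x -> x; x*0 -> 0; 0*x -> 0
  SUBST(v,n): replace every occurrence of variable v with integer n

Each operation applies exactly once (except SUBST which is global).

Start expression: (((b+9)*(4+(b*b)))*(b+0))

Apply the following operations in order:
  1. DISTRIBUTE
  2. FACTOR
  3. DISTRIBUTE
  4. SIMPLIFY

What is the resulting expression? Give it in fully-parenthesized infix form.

Start: (((b+9)*(4+(b*b)))*(b+0))
Apply DISTRIBUTE at root (target: (((b+9)*(4+(b*b)))*(b+0))): (((b+9)*(4+(b*b)))*(b+0)) -> ((((b+9)*(4+(b*b)))*b)+(((b+9)*(4+(b*b)))*0))
Apply FACTOR at root (target: ((((b+9)*(4+(b*b)))*b)+(((b+9)*(4+(b*b)))*0))): ((((b+9)*(4+(b*b)))*b)+(((b+9)*(4+(b*b)))*0)) -> (((b+9)*(4+(b*b)))*(b+0))
Apply DISTRIBUTE at root (target: (((b+9)*(4+(b*b)))*(b+0))): (((b+9)*(4+(b*b)))*(b+0)) -> ((((b+9)*(4+(b*b)))*b)+(((b+9)*(4+(b*b)))*0))
Apply SIMPLIFY at R (target: (((b+9)*(4+(b*b)))*0)): ((((b+9)*(4+(b*b)))*b)+(((b+9)*(4+(b*b)))*0)) -> ((((b+9)*(4+(b*b)))*b)+0)

Answer: ((((b+9)*(4+(b*b)))*b)+0)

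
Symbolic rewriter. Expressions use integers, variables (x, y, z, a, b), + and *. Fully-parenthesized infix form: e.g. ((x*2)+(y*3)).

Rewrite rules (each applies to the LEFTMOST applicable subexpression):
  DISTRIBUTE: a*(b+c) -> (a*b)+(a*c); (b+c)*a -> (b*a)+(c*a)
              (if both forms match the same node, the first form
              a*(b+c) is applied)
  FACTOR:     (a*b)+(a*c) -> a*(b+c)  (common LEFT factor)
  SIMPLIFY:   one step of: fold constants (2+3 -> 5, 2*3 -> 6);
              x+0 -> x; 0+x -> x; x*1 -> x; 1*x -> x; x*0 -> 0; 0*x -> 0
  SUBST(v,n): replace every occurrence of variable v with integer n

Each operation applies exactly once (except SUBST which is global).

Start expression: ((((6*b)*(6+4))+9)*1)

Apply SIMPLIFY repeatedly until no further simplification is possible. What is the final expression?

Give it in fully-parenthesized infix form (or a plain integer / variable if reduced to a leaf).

Answer: (((6*b)*10)+9)

Derivation:
Start: ((((6*b)*(6+4))+9)*1)
Step 1: at root: ((((6*b)*(6+4))+9)*1) -> (((6*b)*(6+4))+9); overall: ((((6*b)*(6+4))+9)*1) -> (((6*b)*(6+4))+9)
Step 2: at LR: (6+4) -> 10; overall: (((6*b)*(6+4))+9) -> (((6*b)*10)+9)
Fixed point: (((6*b)*10)+9)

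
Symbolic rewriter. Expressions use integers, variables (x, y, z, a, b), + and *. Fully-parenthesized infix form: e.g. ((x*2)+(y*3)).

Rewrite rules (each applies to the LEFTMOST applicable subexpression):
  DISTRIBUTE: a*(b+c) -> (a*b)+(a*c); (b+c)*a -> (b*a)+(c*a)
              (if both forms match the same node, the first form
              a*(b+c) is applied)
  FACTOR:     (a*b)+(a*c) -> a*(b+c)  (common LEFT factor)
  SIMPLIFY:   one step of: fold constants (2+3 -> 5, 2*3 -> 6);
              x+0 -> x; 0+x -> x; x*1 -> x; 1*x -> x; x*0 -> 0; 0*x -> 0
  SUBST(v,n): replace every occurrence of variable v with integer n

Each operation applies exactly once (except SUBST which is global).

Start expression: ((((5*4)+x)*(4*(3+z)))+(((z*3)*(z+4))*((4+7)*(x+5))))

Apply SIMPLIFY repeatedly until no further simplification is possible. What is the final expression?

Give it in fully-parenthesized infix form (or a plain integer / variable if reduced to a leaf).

Answer: (((20+x)*(4*(3+z)))+(((z*3)*(z+4))*(11*(x+5))))

Derivation:
Start: ((((5*4)+x)*(4*(3+z)))+(((z*3)*(z+4))*((4+7)*(x+5))))
Step 1: at LLL: (5*4) -> 20; overall: ((((5*4)+x)*(4*(3+z)))+(((z*3)*(z+4))*((4+7)*(x+5)))) -> (((20+x)*(4*(3+z)))+(((z*3)*(z+4))*((4+7)*(x+5))))
Step 2: at RRL: (4+7) -> 11; overall: (((20+x)*(4*(3+z)))+(((z*3)*(z+4))*((4+7)*(x+5)))) -> (((20+x)*(4*(3+z)))+(((z*3)*(z+4))*(11*(x+5))))
Fixed point: (((20+x)*(4*(3+z)))+(((z*3)*(z+4))*(11*(x+5))))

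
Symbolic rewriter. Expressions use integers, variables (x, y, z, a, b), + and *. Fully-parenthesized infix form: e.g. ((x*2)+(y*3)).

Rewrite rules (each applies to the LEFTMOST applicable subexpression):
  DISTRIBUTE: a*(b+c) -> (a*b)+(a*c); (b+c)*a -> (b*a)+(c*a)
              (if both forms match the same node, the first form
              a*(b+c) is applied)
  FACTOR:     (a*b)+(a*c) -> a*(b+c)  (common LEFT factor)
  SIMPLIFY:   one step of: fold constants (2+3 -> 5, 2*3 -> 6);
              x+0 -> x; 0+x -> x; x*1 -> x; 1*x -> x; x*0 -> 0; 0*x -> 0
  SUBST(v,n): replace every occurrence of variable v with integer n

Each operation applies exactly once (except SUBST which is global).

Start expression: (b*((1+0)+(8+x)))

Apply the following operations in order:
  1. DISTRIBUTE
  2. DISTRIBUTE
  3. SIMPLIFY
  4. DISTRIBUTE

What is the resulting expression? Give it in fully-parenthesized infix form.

Answer: ((b+(b*0))+((b*8)+(b*x)))

Derivation:
Start: (b*((1+0)+(8+x)))
Apply DISTRIBUTE at root (target: (b*((1+0)+(8+x)))): (b*((1+0)+(8+x))) -> ((b*(1+0))+(b*(8+x)))
Apply DISTRIBUTE at L (target: (b*(1+0))): ((b*(1+0))+(b*(8+x))) -> (((b*1)+(b*0))+(b*(8+x)))
Apply SIMPLIFY at LL (target: (b*1)): (((b*1)+(b*0))+(b*(8+x))) -> ((b+(b*0))+(b*(8+x)))
Apply DISTRIBUTE at R (target: (b*(8+x))): ((b+(b*0))+(b*(8+x))) -> ((b+(b*0))+((b*8)+(b*x)))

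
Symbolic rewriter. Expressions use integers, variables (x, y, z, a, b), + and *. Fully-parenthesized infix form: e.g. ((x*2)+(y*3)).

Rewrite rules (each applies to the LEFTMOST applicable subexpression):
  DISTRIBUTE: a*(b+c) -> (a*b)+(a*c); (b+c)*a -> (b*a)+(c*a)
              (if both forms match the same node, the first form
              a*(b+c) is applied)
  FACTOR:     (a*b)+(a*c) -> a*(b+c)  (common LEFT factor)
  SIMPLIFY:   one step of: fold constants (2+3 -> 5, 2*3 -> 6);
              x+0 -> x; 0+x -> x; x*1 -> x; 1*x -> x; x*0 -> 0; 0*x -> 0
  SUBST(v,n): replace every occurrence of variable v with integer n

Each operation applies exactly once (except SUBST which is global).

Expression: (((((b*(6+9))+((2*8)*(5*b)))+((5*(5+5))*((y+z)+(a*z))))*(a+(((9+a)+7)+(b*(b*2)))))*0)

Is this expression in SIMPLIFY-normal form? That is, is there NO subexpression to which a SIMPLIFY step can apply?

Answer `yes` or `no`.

Answer: no

Derivation:
Expression: (((((b*(6+9))+((2*8)*(5*b)))+((5*(5+5))*((y+z)+(a*z))))*(a+(((9+a)+7)+(b*(b*2)))))*0)
Scanning for simplifiable subexpressions (pre-order)...
  at root: (((((b*(6+9))+((2*8)*(5*b)))+((5*(5+5))*((y+z)+(a*z))))*(a+(((9+a)+7)+(b*(b*2)))))*0) (SIMPLIFIABLE)
  at L: ((((b*(6+9))+((2*8)*(5*b)))+((5*(5+5))*((y+z)+(a*z))))*(a+(((9+a)+7)+(b*(b*2))))) (not simplifiable)
  at LL: (((b*(6+9))+((2*8)*(5*b)))+((5*(5+5))*((y+z)+(a*z)))) (not simplifiable)
  at LLL: ((b*(6+9))+((2*8)*(5*b))) (not simplifiable)
  at LLLL: (b*(6+9)) (not simplifiable)
  at LLLLR: (6+9) (SIMPLIFIABLE)
  at LLLR: ((2*8)*(5*b)) (not simplifiable)
  at LLLRL: (2*8) (SIMPLIFIABLE)
  at LLLRR: (5*b) (not simplifiable)
  at LLR: ((5*(5+5))*((y+z)+(a*z))) (not simplifiable)
  at LLRL: (5*(5+5)) (not simplifiable)
  at LLRLR: (5+5) (SIMPLIFIABLE)
  at LLRR: ((y+z)+(a*z)) (not simplifiable)
  at LLRRL: (y+z) (not simplifiable)
  at LLRRR: (a*z) (not simplifiable)
  at LR: (a+(((9+a)+7)+(b*(b*2)))) (not simplifiable)
  at LRR: (((9+a)+7)+(b*(b*2))) (not simplifiable)
  at LRRL: ((9+a)+7) (not simplifiable)
  at LRRLL: (9+a) (not simplifiable)
  at LRRR: (b*(b*2)) (not simplifiable)
  at LRRRR: (b*2) (not simplifiable)
Found simplifiable subexpr at path root: (((((b*(6+9))+((2*8)*(5*b)))+((5*(5+5))*((y+z)+(a*z))))*(a+(((9+a)+7)+(b*(b*2)))))*0)
One SIMPLIFY step would give: 0
-> NOT in normal form.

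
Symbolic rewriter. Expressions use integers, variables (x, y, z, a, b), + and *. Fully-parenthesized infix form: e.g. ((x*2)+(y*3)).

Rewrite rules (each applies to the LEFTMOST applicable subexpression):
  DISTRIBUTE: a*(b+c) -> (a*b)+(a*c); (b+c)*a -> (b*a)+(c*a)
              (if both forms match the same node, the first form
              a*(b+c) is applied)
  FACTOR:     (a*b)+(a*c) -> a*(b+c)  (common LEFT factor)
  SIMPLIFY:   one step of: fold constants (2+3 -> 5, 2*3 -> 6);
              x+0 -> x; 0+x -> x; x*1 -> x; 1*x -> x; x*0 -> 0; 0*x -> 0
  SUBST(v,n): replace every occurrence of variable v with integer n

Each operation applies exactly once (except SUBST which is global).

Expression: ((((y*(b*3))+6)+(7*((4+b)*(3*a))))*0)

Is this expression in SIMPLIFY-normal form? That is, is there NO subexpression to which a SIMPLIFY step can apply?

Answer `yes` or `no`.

Expression: ((((y*(b*3))+6)+(7*((4+b)*(3*a))))*0)
Scanning for simplifiable subexpressions (pre-order)...
  at root: ((((y*(b*3))+6)+(7*((4+b)*(3*a))))*0) (SIMPLIFIABLE)
  at L: (((y*(b*3))+6)+(7*((4+b)*(3*a)))) (not simplifiable)
  at LL: ((y*(b*3))+6) (not simplifiable)
  at LLL: (y*(b*3)) (not simplifiable)
  at LLLR: (b*3) (not simplifiable)
  at LR: (7*((4+b)*(3*a))) (not simplifiable)
  at LRR: ((4+b)*(3*a)) (not simplifiable)
  at LRRL: (4+b) (not simplifiable)
  at LRRR: (3*a) (not simplifiable)
Found simplifiable subexpr at path root: ((((y*(b*3))+6)+(7*((4+b)*(3*a))))*0)
One SIMPLIFY step would give: 0
-> NOT in normal form.

Answer: no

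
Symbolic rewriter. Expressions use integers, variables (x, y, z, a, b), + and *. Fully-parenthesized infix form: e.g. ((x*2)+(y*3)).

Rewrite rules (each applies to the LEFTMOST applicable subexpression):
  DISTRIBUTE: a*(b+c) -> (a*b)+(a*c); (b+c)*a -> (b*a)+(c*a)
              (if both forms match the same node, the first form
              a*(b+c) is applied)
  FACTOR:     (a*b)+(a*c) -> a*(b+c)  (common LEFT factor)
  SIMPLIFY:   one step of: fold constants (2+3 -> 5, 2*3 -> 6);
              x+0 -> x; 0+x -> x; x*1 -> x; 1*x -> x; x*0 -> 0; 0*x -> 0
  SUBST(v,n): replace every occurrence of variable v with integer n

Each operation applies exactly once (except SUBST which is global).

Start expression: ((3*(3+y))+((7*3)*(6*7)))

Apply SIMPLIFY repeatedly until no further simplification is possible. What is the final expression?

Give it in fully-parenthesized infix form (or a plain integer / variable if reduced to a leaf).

Start: ((3*(3+y))+((7*3)*(6*7)))
Step 1: at RL: (7*3) -> 21; overall: ((3*(3+y))+((7*3)*(6*7))) -> ((3*(3+y))+(21*(6*7)))
Step 2: at RR: (6*7) -> 42; overall: ((3*(3+y))+(21*(6*7))) -> ((3*(3+y))+(21*42))
Step 3: at R: (21*42) -> 882; overall: ((3*(3+y))+(21*42)) -> ((3*(3+y))+882)
Fixed point: ((3*(3+y))+882)

Answer: ((3*(3+y))+882)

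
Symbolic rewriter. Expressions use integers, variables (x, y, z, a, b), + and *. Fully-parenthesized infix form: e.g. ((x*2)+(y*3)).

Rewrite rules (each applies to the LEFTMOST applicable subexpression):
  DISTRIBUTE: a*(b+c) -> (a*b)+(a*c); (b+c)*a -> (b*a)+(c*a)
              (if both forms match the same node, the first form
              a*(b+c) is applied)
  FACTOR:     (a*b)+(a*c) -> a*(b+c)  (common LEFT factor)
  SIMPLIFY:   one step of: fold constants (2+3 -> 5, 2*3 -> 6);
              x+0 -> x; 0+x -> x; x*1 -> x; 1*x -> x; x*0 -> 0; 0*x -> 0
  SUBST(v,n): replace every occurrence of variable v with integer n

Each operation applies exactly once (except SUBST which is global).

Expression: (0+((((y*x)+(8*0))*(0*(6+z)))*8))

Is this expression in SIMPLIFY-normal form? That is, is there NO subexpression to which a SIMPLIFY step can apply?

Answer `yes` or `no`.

Answer: no

Derivation:
Expression: (0+((((y*x)+(8*0))*(0*(6+z)))*8))
Scanning for simplifiable subexpressions (pre-order)...
  at root: (0+((((y*x)+(8*0))*(0*(6+z)))*8)) (SIMPLIFIABLE)
  at R: ((((y*x)+(8*0))*(0*(6+z)))*8) (not simplifiable)
  at RL: (((y*x)+(8*0))*(0*(6+z))) (not simplifiable)
  at RLL: ((y*x)+(8*0)) (not simplifiable)
  at RLLL: (y*x) (not simplifiable)
  at RLLR: (8*0) (SIMPLIFIABLE)
  at RLR: (0*(6+z)) (SIMPLIFIABLE)
  at RLRR: (6+z) (not simplifiable)
Found simplifiable subexpr at path root: (0+((((y*x)+(8*0))*(0*(6+z)))*8))
One SIMPLIFY step would give: ((((y*x)+(8*0))*(0*(6+z)))*8)
-> NOT in normal form.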